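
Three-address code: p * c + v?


Break into single-operator statements:
t1 = p * c
t2 = t1 + v


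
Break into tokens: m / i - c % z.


Scan left to right, longest-match per lexeme
Tokens: ID(m), OP(/), ID(i), OP(-), ID(c), OP(%), ID(z)


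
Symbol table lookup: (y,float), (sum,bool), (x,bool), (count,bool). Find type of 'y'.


Lookup 'y' → type float


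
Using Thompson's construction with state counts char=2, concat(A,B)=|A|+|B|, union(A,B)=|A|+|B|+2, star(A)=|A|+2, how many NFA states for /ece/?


Syntax tree has 3 char leaf(s), 0 union(s), 0 star(s)
chars contribute 3×2 = 6; each union adds +2; each star adds +2
Total: 6 + 0 + 0 = 6 states


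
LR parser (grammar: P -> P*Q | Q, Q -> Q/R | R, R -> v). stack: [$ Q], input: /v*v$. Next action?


shift '/' to continue Q -> Q/R
Action: shift


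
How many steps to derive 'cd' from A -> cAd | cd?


Derivation: A => cd
Steps: 1


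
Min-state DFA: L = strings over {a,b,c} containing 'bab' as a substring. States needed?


KMP-style automaton: 3 progress states + 1 absorbing accept = 4
Minimal DFA: 4 states


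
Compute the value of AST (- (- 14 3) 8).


Evaluate inner: (- 14 3) = 11
Evaluate root: (- 11 8) = 3
Result: 3


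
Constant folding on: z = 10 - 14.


10 - 14 = -4 at compile time
Optimized: z = -4


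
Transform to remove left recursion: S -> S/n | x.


Left-recursive alternatives: S/n; non-recursive: x
Introduce S': S -> xS', S' -> /nS' | ε


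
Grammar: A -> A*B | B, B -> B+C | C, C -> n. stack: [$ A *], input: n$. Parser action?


no handle ('A*' is not any RHS); shift 'n'
Action: shift


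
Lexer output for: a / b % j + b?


Scan left to right, longest-match per lexeme
Tokens: ID(a), OP(/), ID(b), OP(%), ID(j), OP(+), ID(b)


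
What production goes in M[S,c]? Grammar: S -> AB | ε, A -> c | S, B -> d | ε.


For [S, c]: 'c' ∈ FIRST(AB)
Entry: S -> AB


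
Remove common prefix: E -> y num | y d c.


Common prefix: 'y'
Factored: E -> y E', E' -> num | d c


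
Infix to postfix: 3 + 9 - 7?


Left to right (same or higher precedence on left)
Postfix: 3 9 + 7 -


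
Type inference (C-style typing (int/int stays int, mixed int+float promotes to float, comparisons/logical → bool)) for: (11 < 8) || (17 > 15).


Operand types: bool || bool
Rule: logical operators take bool operands and yield bool
Result type: bool


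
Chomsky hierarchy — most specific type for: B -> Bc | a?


Left-linear: every RHS is a terminal or one nonterminal followed by a terminal
Classification: Type 3 (Regular)


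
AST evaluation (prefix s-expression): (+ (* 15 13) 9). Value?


Evaluate inner: (* 15 13) = 195
Evaluate root: (+ 195 9) = 204
Result: 204


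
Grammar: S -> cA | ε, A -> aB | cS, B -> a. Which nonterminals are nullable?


A nonterminal is nullable iff some alternative derives ε (directly, or every symbol in it is nullable)
Nullable: {S}


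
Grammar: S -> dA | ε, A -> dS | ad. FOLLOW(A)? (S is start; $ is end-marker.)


$ ∈ FOLLOW(S). For each A -> αBβ: add FIRST(β)\{ε} to FOLLOW(B); if β nullable, add FOLLOW(A).
FOLLOW(A) = {$}


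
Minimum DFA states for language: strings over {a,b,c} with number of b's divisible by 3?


Track (count of b) mod 3: states 0..2, accept at 0
Minimal DFA: 3 states


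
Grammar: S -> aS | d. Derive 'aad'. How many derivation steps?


Derivation: S => aS => aaS => aad
Steps: 3


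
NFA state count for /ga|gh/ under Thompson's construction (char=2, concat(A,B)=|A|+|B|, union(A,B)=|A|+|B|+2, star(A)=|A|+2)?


Syntax tree has 4 char leaf(s), 1 union(s), 0 star(s)
chars contribute 4×2 = 8; each union adds +2; each star adds +2
Total: 8 + 2 + 0 = 10 states


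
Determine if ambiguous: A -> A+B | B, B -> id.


precedence layered via separate nonterminal B: deterministic
Unambiguous


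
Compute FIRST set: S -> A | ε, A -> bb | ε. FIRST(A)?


Per alternative of A: FIRST(bb) = {b}; FIRST(ε) = {ε}
FIRST(A) = {b, ε}


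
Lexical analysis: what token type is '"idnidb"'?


Pattern: double-quoted sequence
Type: STRING_LITERAL


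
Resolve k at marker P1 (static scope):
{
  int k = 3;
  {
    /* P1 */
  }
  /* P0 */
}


P1's block does not declare k; resolves to the enclosing declaration at depth 0
k = 3


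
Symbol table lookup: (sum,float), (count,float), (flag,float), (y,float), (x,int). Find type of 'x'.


Lookup 'x' → type int


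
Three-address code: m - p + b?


Break into single-operator statements:
t1 = m - p
t2 = t1 + b


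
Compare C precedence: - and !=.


'-' is additive (level 9); '!=' is equality (level 6)
Higher level binds tighter
'-' has higher precedence than '!='


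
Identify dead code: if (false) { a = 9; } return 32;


condition is constant false, so the whole block is unreachable
Dead: 'if (false) { a = 9; }'


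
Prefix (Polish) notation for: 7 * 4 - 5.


left-to-right (same/higher precedence on left): tree is (- (* 7 4) 5)
Prefix: - * 7 4 5


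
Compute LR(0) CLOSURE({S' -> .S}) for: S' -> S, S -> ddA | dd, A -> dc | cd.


Start: S' -> .S
For each item with dot before a nonterminal B, add B -> .γ for every B-production
Closure: [S' -> .S, S -> .ddA, S -> .dd]


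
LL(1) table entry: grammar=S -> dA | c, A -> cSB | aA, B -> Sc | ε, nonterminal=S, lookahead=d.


For [S, d]: 'd' ∈ FIRST(dA)
Entry: S -> dA


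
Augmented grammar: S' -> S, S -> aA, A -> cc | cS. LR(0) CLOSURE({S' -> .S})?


Start: S' -> .S
For each item with dot before a nonterminal B, add B -> .γ for every B-production
Closure: [S' -> .S, S -> .aA]


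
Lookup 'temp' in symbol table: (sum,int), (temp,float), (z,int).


Lookup 'temp' → type float


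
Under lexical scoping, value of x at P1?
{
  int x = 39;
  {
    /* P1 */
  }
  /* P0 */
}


P1's block does not declare x; resolves to the enclosing declaration at depth 0
x = 39


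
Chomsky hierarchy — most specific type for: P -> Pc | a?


Left-linear: every RHS is a terminal or one nonterminal followed by a terminal
Classification: Type 3 (Regular)


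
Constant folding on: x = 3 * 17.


3 * 17 = 51 at compile time
Optimized: x = 51


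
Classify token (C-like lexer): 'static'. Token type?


Pattern: reserved word
Type: KEYWORD


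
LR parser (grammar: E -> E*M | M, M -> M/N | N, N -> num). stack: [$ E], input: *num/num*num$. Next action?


shift '*' to continue E -> E*M
Action: shift


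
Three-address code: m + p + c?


Break into single-operator statements:
t1 = m + p
t2 = t1 + c


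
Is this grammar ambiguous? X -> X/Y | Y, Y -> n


precedence layered via separate nonterminal Y: deterministic
Unambiguous


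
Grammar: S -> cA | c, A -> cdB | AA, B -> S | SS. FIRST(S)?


Per alternative of S: FIRST(cA) = {c}; FIRST(c) = {c}
FIRST(S) = {c}


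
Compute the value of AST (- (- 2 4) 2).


Evaluate inner: (- 2 4) = -2
Evaluate root: (- -2 2) = -4
Result: -4


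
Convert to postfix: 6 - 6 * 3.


* has higher precedence, evaluate 6*3 first
Postfix: 6 6 3 * -


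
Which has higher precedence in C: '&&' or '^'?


'^' is bitwise XOR (level 4); '&&' is logical AND (level 2)
Higher level binds tighter
'^' has higher precedence than '&&'


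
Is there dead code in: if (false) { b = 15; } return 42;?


condition is constant false, so the whole block is unreachable
Dead: 'if (false) { b = 15; }'


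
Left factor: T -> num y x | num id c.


Common prefix: 'num'
Factored: T -> num T', T' -> y x | id c


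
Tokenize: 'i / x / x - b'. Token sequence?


Scan left to right, longest-match per lexeme
Tokens: ID(i), OP(/), ID(x), OP(/), ID(x), OP(-), ID(b)


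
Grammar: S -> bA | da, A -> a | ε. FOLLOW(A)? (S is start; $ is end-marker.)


$ ∈ FOLLOW(S). For each A -> αBβ: add FIRST(β)\{ε} to FOLLOW(B); if β nullable, add FOLLOW(A).
FOLLOW(A) = {$}


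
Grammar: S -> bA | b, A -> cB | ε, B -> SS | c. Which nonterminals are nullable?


A nonterminal is nullable iff some alternative derives ε (directly, or every symbol in it is nullable)
Nullable: {A}


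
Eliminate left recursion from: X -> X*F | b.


Left-recursive alternatives: X*F; non-recursive: b
Introduce X': X -> bX', X' -> *FX' | ε


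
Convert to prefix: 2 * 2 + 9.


left-to-right (same/higher precedence on left): tree is (+ (* 2 2) 9)
Prefix: + * 2 2 9


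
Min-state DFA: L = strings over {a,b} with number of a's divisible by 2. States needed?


Track (count of a) mod 2: states 0..1, accept at 0
Minimal DFA: 2 states


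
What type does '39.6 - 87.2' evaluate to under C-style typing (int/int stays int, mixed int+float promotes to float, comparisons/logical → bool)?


Operand types: float - float
Rule: mixed int/float promotes to float; int/int stays int
Result type: float


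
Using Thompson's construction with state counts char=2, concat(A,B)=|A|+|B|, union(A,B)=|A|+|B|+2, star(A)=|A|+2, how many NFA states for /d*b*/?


Syntax tree has 2 char leaf(s), 0 union(s), 2 star(s)
chars contribute 2×2 = 4; each union adds +2; each star adds +2
Total: 4 + 0 + 4 = 8 states


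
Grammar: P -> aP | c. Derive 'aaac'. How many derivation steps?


Derivation: P => aP => aaP => aaaP => aaac
Steps: 4


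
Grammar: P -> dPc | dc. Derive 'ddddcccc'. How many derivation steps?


Derivation: P => dPc => ddPcc => dddPccc => ddddcccc
Steps: 4


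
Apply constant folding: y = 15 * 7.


15 * 7 = 105 at compile time
Optimized: y = 105


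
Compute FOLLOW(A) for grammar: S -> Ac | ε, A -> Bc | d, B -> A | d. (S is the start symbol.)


$ ∈ FOLLOW(S). For each A -> αBβ: add FIRST(β)\{ε} to FOLLOW(B); if β nullable, add FOLLOW(A).
FOLLOW(A) = {c}


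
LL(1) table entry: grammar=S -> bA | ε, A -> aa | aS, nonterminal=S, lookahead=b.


For [S, b]: 'b' ∈ FIRST(bA)
Entry: S -> bA


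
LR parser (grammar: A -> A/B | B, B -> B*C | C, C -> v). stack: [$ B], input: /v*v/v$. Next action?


lookahead ∉ {*} so B won't extend; reduce A -> B
Action: reduce (A -> B)


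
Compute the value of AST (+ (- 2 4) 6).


Evaluate inner: (- 2 4) = -2
Evaluate root: (+ -2 6) = 4
Result: 4


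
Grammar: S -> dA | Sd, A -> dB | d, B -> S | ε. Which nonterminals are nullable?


A nonterminal is nullable iff some alternative derives ε (directly, or every symbol in it is nullable)
Nullable: {B}


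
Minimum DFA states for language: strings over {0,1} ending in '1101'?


Track the longest suffix of input matching a prefix of '1101': 5 classes (prefixes of length 0..4)
Minimal DFA: 5 states


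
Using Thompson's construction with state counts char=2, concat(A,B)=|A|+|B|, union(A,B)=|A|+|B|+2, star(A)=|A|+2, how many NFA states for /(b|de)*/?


Syntax tree has 3 char leaf(s), 1 union(s), 1 star(s)
chars contribute 3×2 = 6; each union adds +2; each star adds +2
Total: 6 + 2 + 2 = 10 states


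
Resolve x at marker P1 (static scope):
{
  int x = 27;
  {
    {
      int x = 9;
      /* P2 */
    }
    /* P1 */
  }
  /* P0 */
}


P1's block does not declare x; resolves to the enclosing declaration at depth 0
x = 27


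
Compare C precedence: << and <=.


'<<' is shift (level 8); '<=' is relational (level 7)
Higher level binds tighter
'<<' has higher precedence than '<='


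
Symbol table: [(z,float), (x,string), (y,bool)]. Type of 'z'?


Lookup 'z' → type float


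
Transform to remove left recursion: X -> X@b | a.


Left-recursive alternatives: X@b; non-recursive: a
Introduce X': X -> aX', X' -> @bX' | ε


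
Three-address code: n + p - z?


Break into single-operator statements:
t1 = n + p
t2 = t1 - z


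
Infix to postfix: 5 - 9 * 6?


* has higher precedence, evaluate 9*6 first
Postfix: 5 9 6 * -


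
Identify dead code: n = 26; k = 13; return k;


n is assigned but never read
Dead: 'n = 26'


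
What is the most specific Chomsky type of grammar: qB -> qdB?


LHS has context (more than one symbol) and |LHS| ≤ |RHS|
Classification: Type 1 (Context-Sensitive)


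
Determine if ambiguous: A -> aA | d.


right-linear, alternatives start with distinct terminals 'a' vs 'd': unique leftmost derivation
Unambiguous


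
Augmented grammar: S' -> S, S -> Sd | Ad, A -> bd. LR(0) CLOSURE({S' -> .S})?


Start: S' -> .S
For each item with dot before a nonterminal B, add B -> .γ for every B-production
Closure: [S' -> .S, S -> .Sd, S -> .Ad, A -> .bd]


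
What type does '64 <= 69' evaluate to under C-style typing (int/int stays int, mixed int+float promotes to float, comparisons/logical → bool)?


Operand types: int <= int
Rule: comparison yields bool
Result type: bool


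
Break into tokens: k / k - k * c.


Scan left to right, longest-match per lexeme
Tokens: ID(k), OP(/), ID(k), OP(-), ID(k), OP(*), ID(c)


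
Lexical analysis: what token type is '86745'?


Pattern: digits only
Type: INTEGER_LITERAL


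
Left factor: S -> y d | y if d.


Common prefix: 'y'
Factored: S -> y S', S' -> d | if d


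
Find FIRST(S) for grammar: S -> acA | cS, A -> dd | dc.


Per alternative of S: FIRST(acA) = {a}; FIRST(cS) = {c}
FIRST(S) = {a, c}


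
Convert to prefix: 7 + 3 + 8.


left-to-right (same/higher precedence on left): tree is (+ (+ 7 3) 8)
Prefix: + + 7 3 8


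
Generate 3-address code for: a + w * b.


Break into single-operator statements:
t1 = w * b
t2 = a + t1


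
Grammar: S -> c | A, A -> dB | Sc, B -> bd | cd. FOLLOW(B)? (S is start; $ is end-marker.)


$ ∈ FOLLOW(S). For each A -> αBβ: add FIRST(β)\{ε} to FOLLOW(B); if β nullable, add FOLLOW(A).
FOLLOW(B) = {$, c}


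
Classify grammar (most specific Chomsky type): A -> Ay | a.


Left-linear: every RHS is a terminal or one nonterminal followed by a terminal
Classification: Type 3 (Regular)


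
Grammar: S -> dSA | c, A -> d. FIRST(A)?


Per alternative of A: FIRST(d) = {d}
FIRST(A) = {d}


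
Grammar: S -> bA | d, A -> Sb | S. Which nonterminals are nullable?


A nonterminal is nullable iff some alternative derives ε (directly, or every symbol in it is nullable)
Nullable: {}


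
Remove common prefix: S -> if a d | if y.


Common prefix: 'if'
Factored: S -> if S', S' -> a d | y


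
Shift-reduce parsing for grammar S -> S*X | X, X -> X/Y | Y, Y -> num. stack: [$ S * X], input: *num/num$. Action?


handle 'S*X' on top; lookahead ∈ FOLLOW(S) = {*, $}
Action: reduce (S -> S*X)


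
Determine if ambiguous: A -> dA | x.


right-linear, alternatives start with distinct terminals 'd' vs 'x': unique leftmost derivation
Unambiguous


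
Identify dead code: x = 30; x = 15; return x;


first assignment to x is overwritten before any read
Dead: 'x = 30'


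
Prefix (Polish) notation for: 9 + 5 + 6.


left-to-right (same/higher precedence on left): tree is (+ (+ 9 5) 6)
Prefix: + + 9 5 6


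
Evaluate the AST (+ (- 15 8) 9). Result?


Evaluate inner: (- 15 8) = 7
Evaluate root: (+ 7 9) = 16
Result: 16


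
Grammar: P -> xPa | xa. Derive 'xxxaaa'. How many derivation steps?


Derivation: P => xPa => xxPaa => xxxaaa
Steps: 3


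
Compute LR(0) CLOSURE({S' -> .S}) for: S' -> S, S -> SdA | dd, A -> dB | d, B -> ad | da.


Start: S' -> .S
For each item with dot before a nonterminal B, add B -> .γ for every B-production
Closure: [S' -> .S, S -> .SdA, S -> .dd]


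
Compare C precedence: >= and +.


'+' is additive (level 9); '>=' is relational (level 7)
Higher level binds tighter
'+' has higher precedence than '>='


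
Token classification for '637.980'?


Pattern: digits with a decimal point
Type: FLOAT_LITERAL


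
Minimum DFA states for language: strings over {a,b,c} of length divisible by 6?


Track length mod 6: states 0..5, accept at 0
Minimal DFA: 6 states


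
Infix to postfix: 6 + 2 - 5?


Left to right (same or higher precedence on left)
Postfix: 6 2 + 5 -


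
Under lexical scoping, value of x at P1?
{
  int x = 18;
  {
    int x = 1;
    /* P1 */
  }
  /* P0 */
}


x declared in the same block as P1
x = 1


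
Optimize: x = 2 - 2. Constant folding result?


2 - 2 = 0 at compile time
Optimized: x = 0


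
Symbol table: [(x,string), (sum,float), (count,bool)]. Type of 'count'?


Lookup 'count' → type bool


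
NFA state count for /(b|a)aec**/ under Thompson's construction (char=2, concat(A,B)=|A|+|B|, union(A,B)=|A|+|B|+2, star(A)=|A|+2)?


Syntax tree has 5 char leaf(s), 1 union(s), 2 star(s)
chars contribute 5×2 = 10; each union adds +2; each star adds +2
Total: 10 + 2 + 4 = 16 states


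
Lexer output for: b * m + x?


Scan left to right, longest-match per lexeme
Tokens: ID(b), OP(*), ID(m), OP(+), ID(x)


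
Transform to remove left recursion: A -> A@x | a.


Left-recursive alternatives: A@x; non-recursive: a
Introduce A': A -> aA', A' -> @xA' | ε


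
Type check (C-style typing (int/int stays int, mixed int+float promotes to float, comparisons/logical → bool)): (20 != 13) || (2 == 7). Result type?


Operand types: bool || bool
Rule: logical operators take bool operands and yield bool
Result type: bool


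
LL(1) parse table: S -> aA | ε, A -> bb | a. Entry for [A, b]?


For [A, b]: 'b' ∈ FIRST(bb)
Entry: A -> bb


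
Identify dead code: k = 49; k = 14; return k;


first assignment to k is overwritten before any read
Dead: 'k = 49'


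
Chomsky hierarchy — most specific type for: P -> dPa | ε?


Single nonterminal LHS, but d^n a^n is not regular
Classification: Type 2 (Context-Free)


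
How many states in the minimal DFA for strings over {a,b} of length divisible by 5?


Track length mod 5: states 0..4, accept at 0
Minimal DFA: 5 states


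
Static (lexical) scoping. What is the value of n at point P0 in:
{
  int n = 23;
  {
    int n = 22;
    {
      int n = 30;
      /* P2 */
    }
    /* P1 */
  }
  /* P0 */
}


n declared in the same block as P0
n = 23


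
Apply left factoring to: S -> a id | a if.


Common prefix: 'a'
Factored: S -> a S', S' -> id | if


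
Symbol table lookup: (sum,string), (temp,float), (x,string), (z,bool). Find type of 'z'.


Lookup 'z' → type bool


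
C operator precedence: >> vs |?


'>>' is shift (level 8); '|' is bitwise OR (level 3)
Higher level binds tighter
'>>' has higher precedence than '|'


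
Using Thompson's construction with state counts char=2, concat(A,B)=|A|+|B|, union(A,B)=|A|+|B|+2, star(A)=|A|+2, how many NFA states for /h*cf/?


Syntax tree has 3 char leaf(s), 0 union(s), 1 star(s)
chars contribute 3×2 = 6; each union adds +2; each star adds +2
Total: 6 + 0 + 2 = 8 states


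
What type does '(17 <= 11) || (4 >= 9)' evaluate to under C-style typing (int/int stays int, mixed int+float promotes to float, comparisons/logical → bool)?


Operand types: bool || bool
Rule: logical operators take bool operands and yield bool
Result type: bool


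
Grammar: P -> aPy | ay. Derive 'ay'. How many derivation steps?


Derivation: P => ay
Steps: 1


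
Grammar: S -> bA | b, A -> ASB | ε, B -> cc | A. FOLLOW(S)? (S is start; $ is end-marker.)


$ ∈ FOLLOW(S). For each A -> αBβ: add FIRST(β)\{ε} to FOLLOW(B); if β nullable, add FOLLOW(A).
FOLLOW(S) = {$, b, c}


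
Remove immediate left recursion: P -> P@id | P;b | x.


Left-recursive alternatives: P@id, P;b; non-recursive: x
Introduce P': P -> xP', P' -> @idP' | ;bP' | ε


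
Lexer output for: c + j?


Scan left to right, longest-match per lexeme
Tokens: ID(c), OP(+), ID(j)


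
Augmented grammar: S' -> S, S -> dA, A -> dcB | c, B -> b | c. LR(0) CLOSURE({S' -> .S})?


Start: S' -> .S
For each item with dot before a nonterminal B, add B -> .γ for every B-production
Closure: [S' -> .S, S -> .dA]


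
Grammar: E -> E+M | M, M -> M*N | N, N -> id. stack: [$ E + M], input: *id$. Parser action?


'*' can extend M; shift to build M -> M*N
Action: shift


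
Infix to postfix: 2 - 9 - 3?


Left to right (same or higher precedence on left)
Postfix: 2 9 - 3 -


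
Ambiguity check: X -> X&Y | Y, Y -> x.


precedence layered via separate nonterminal Y: deterministic
Unambiguous


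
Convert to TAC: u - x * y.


Break into single-operator statements:
t1 = x * y
t2 = u - t1


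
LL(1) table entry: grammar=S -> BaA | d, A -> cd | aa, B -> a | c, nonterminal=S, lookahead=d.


For [S, d]: 'd' ∈ FIRST(d)
Entry: S -> d


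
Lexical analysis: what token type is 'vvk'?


Pattern: letter/underscore followed by alphanumerics, not a keyword
Type: IDENTIFIER


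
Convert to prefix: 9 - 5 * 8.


'*' binds tighter: tree is (- 9 (* 5 8))
Prefix: - 9 * 5 8


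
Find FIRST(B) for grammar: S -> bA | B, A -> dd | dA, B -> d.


Per alternative of B: FIRST(d) = {d}
FIRST(B) = {d}


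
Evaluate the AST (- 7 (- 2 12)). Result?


Evaluate inner: (- 2 12) = -10
Evaluate root: (- 7 -10) = 17
Result: 17


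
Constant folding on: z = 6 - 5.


6 - 5 = 1 at compile time
Optimized: z = 1


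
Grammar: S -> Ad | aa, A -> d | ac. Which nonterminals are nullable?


A nonterminal is nullable iff some alternative derives ε (directly, or every symbol in it is nullable)
Nullable: {}


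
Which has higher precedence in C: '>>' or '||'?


'>>' is shift (level 8); '||' is logical OR (level 1)
Higher level binds tighter
'>>' has higher precedence than '||'


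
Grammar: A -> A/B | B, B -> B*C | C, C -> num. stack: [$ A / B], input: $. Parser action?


handle 'A/B' on top; lookahead ∈ FOLLOW(A) = {/, $}
Action: reduce (A -> A/B)


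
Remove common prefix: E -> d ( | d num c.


Common prefix: 'd'
Factored: E -> d E', E' -> ( | num c


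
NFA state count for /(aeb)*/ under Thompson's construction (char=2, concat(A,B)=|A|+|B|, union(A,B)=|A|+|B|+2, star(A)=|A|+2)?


Syntax tree has 3 char leaf(s), 0 union(s), 1 star(s)
chars contribute 3×2 = 6; each union adds +2; each star adds +2
Total: 6 + 0 + 2 = 8 states


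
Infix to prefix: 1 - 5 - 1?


left-to-right (same/higher precedence on left): tree is (- (- 1 5) 1)
Prefix: - - 1 5 1


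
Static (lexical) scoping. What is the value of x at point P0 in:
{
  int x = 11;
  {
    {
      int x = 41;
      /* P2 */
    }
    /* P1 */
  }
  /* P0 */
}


x declared in the same block as P0
x = 11


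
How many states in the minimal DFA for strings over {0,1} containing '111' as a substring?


KMP-style automaton: 3 progress states + 1 absorbing accept = 4
Minimal DFA: 4 states


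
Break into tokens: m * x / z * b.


Scan left to right, longest-match per lexeme
Tokens: ID(m), OP(*), ID(x), OP(/), ID(z), OP(*), ID(b)


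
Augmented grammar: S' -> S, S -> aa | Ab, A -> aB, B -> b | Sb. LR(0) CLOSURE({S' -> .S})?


Start: S' -> .S
For each item with dot before a nonterminal B, add B -> .γ for every B-production
Closure: [S' -> .S, S -> .aa, S -> .Ab, A -> .aB]


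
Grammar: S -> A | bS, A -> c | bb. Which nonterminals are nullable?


A nonterminal is nullable iff some alternative derives ε (directly, or every symbol in it is nullable)
Nullable: {}


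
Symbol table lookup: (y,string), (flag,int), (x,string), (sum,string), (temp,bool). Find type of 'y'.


Lookup 'y' → type string


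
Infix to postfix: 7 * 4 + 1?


Left to right (same or higher precedence on left)
Postfix: 7 4 * 1 +


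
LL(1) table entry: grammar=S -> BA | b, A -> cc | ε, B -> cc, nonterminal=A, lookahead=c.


For [A, c]: 'c' ∈ FIRST(cc)
Entry: A -> cc


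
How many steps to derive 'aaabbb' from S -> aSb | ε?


Derivation: S => aSb => aaSbb => aaaSbbb => aaabbb
Steps: 4


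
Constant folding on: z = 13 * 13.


13 * 13 = 169 at compile time
Optimized: z = 169


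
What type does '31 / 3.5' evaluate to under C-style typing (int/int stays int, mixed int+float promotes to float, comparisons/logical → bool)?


Operand types: int / float
Rule: mixed int/float promotes to float; int/int stays int
Result type: float


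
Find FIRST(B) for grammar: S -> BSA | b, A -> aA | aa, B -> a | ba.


Per alternative of B: FIRST(a) = {a}; FIRST(ba) = {b}
FIRST(B) = {a, b}


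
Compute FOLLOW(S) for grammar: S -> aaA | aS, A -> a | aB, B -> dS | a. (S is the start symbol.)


$ ∈ FOLLOW(S). For each A -> αBβ: add FIRST(β)\{ε} to FOLLOW(B); if β nullable, add FOLLOW(A).
FOLLOW(S) = {$}


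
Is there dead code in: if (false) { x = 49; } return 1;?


condition is constant false, so the whole block is unreachable
Dead: 'if (false) { x = 49; }'


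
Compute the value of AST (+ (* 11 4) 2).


Evaluate inner: (* 11 4) = 44
Evaluate root: (+ 44 2) = 46
Result: 46


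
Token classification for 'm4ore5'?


Pattern: letter/underscore followed by alphanumerics, not a keyword
Type: IDENTIFIER


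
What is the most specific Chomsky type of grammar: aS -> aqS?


LHS has context (more than one symbol) and |LHS| ≤ |RHS|
Classification: Type 1 (Context-Sensitive)


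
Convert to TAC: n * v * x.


Break into single-operator statements:
t1 = n * v
t2 = t1 * x


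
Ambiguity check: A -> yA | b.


right-linear, alternatives start with distinct terminals 'y' vs 'b': unique leftmost derivation
Unambiguous


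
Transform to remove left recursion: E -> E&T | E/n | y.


Left-recursive alternatives: E&T, E/n; non-recursive: y
Introduce E': E -> yE', E' -> &TE' | /nE' | ε


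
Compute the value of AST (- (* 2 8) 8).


Evaluate inner: (* 2 8) = 16
Evaluate root: (- 16 8) = 8
Result: 8


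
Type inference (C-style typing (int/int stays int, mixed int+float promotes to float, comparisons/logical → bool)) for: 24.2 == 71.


Operand types: float == int
Rule: comparison yields bool
Result type: bool


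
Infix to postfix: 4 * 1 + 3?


Left to right (same or higher precedence on left)
Postfix: 4 1 * 3 +


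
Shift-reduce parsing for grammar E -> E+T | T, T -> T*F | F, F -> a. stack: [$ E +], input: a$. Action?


no handle ('E+' is not any RHS); shift 'a'
Action: shift


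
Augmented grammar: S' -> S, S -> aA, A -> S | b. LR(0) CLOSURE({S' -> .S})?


Start: S' -> .S
For each item with dot before a nonterminal B, add B -> .γ for every B-production
Closure: [S' -> .S, S -> .aA]


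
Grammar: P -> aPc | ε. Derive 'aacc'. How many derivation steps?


Derivation: P => aPc => aaPcc => aacc
Steps: 3


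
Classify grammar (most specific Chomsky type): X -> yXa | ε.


Single nonterminal LHS, but y^n a^n is not regular
Classification: Type 2 (Context-Free)


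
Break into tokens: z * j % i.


Scan left to right, longest-match per lexeme
Tokens: ID(z), OP(*), ID(j), OP(%), ID(i)


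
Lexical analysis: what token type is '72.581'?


Pattern: digits with a decimal point
Type: FLOAT_LITERAL


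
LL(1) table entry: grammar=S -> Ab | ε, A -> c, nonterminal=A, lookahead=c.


For [A, c]: 'c' ∈ FIRST(c)
Entry: A -> c


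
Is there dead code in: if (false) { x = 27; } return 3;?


condition is constant false, so the whole block is unreachable
Dead: 'if (false) { x = 27; }'


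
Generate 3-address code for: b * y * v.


Break into single-operator statements:
t1 = b * y
t2 = t1 * v


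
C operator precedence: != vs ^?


'!=' is equality (level 6); '^' is bitwise XOR (level 4)
Higher level binds tighter
'!=' has higher precedence than '^'


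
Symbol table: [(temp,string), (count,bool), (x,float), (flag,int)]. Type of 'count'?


Lookup 'count' → type bool


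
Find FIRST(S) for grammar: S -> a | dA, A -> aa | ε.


Per alternative of S: FIRST(a) = {a}; FIRST(dA) = {d}
FIRST(S) = {a, d}


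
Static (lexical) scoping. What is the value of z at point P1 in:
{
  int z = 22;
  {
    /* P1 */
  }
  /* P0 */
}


P1's block does not declare z; resolves to the enclosing declaration at depth 0
z = 22


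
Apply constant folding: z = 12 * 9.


12 * 9 = 108 at compile time
Optimized: z = 108


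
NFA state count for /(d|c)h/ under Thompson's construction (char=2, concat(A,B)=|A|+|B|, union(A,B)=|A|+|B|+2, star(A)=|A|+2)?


Syntax tree has 3 char leaf(s), 1 union(s), 0 star(s)
chars contribute 3×2 = 6; each union adds +2; each star adds +2
Total: 6 + 2 + 0 = 8 states


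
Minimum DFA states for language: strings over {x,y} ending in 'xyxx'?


Track the longest suffix of input matching a prefix of 'xyxx': 5 classes (prefixes of length 0..4)
Minimal DFA: 5 states


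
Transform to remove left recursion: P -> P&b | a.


Left-recursive alternatives: P&b; non-recursive: a
Introduce P': P -> aP', P' -> &bP' | ε


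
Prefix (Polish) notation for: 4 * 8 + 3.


left-to-right (same/higher precedence on left): tree is (+ (* 4 8) 3)
Prefix: + * 4 8 3


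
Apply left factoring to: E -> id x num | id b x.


Common prefix: 'id'
Factored: E -> id E', E' -> x num | b x


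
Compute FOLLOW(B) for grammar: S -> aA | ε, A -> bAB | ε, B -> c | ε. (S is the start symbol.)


$ ∈ FOLLOW(S). For each A -> αBβ: add FIRST(β)\{ε} to FOLLOW(B); if β nullable, add FOLLOW(A).
FOLLOW(B) = {$, c}


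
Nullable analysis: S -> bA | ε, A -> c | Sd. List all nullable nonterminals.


A nonterminal is nullable iff some alternative derives ε (directly, or every symbol in it is nullable)
Nullable: {S}


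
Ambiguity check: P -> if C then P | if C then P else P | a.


dangling else: 'if C then if C then a else a' parses two ways
Ambiguous


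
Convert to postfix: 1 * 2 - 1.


Left to right (same or higher precedence on left)
Postfix: 1 2 * 1 -


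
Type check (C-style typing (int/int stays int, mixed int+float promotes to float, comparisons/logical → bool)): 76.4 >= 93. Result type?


Operand types: float >= int
Rule: comparison yields bool
Result type: bool


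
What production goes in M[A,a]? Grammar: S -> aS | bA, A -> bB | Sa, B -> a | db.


For [A, a]: 'a' ∈ FIRST(Sa)
Entry: A -> Sa


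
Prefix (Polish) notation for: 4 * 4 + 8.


left-to-right (same/higher precedence on left): tree is (+ (* 4 4) 8)
Prefix: + * 4 4 8


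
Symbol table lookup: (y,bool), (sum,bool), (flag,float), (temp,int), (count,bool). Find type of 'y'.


Lookup 'y' → type bool


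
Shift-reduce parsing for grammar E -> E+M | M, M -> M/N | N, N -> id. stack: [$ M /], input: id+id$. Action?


no handle; shift 'id'
Action: shift


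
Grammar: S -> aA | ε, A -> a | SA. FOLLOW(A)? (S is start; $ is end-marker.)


$ ∈ FOLLOW(S). For each A -> αBβ: add FIRST(β)\{ε} to FOLLOW(B); if β nullable, add FOLLOW(A).
FOLLOW(A) = {$, a}


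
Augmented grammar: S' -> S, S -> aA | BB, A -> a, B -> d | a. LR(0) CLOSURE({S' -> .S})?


Start: S' -> .S
For each item with dot before a nonterminal B, add B -> .γ for every B-production
Closure: [S' -> .S, S -> .aA, S -> .BB, B -> .d, B -> .a]


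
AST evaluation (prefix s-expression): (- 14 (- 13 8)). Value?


Evaluate inner: (- 13 8) = 5
Evaluate root: (- 14 5) = 9
Result: 9


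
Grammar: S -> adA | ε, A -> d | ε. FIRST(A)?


Per alternative of A: FIRST(d) = {d}; FIRST(ε) = {ε}
FIRST(A) = {d, ε}


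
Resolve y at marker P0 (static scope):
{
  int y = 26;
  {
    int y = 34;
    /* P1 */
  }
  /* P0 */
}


y declared in the same block as P0
y = 26


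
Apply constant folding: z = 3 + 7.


3 + 7 = 10 at compile time
Optimized: z = 10


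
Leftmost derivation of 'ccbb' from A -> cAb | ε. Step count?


Derivation: A => cAb => ccAbb => ccbb
Steps: 3


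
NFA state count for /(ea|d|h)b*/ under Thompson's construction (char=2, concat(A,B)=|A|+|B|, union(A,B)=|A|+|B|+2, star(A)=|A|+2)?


Syntax tree has 5 char leaf(s), 2 union(s), 1 star(s)
chars contribute 5×2 = 10; each union adds +2; each star adds +2
Total: 10 + 4 + 2 = 16 states


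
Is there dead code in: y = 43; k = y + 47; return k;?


y is read by k's definition; k is returned
No dead code


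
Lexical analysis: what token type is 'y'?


Pattern: letter/underscore followed by alphanumerics, not a keyword
Type: IDENTIFIER


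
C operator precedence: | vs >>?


'>>' is shift (level 8); '|' is bitwise OR (level 3)
Higher level binds tighter
'>>' has higher precedence than '|'


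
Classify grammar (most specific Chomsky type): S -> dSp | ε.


Single nonterminal LHS, but d^n p^n is not regular
Classification: Type 2 (Context-Free)


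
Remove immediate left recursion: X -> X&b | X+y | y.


Left-recursive alternatives: X&b, X+y; non-recursive: y
Introduce X': X -> yX', X' -> &bX' | +yX' | ε


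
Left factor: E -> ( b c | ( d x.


Common prefix: '('
Factored: E -> ( E', E' -> b c | d x


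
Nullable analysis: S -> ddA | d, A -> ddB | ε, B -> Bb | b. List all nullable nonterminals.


A nonterminal is nullable iff some alternative derives ε (directly, or every symbol in it is nullable)
Nullable: {A}


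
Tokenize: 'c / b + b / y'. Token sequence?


Scan left to right, longest-match per lexeme
Tokens: ID(c), OP(/), ID(b), OP(+), ID(b), OP(/), ID(y)


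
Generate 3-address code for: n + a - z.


Break into single-operator statements:
t1 = n + a
t2 = t1 - z


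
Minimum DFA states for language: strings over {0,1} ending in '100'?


Track the longest suffix of input matching a prefix of '100': 4 classes (prefixes of length 0..3)
Minimal DFA: 4 states


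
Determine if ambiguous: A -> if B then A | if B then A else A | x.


dangling else: 'if B then if B then x else x' parses two ways
Ambiguous


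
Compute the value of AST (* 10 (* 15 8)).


Evaluate inner: (* 15 8) = 120
Evaluate root: (* 10 120) = 1200
Result: 1200


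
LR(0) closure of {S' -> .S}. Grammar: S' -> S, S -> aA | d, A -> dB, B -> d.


Start: S' -> .S
For each item with dot before a nonterminal B, add B -> .γ for every B-production
Closure: [S' -> .S, S -> .aA, S -> .d]


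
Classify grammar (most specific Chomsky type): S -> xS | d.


Right-linear: every RHS is a terminal or a terminal followed by one nonterminal
Classification: Type 3 (Regular)


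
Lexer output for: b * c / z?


Scan left to right, longest-match per lexeme
Tokens: ID(b), OP(*), ID(c), OP(/), ID(z)


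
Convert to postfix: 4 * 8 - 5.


Left to right (same or higher precedence on left)
Postfix: 4 8 * 5 -


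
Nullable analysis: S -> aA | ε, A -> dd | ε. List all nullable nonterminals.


A nonterminal is nullable iff some alternative derives ε (directly, or every symbol in it is nullable)
Nullable: {A, S}


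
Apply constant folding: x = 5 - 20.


5 - 20 = -15 at compile time
Optimized: x = -15


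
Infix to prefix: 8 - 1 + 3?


left-to-right (same/higher precedence on left): tree is (+ (- 8 1) 3)
Prefix: + - 8 1 3


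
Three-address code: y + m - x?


Break into single-operator statements:
t1 = y + m
t2 = t1 - x


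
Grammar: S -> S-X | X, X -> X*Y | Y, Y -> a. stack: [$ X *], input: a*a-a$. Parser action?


no handle; shift 'a'
Action: shift


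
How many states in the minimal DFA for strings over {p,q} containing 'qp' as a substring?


KMP-style automaton: 2 progress states + 1 absorbing accept = 3
Minimal DFA: 3 states


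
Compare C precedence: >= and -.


'-' is additive (level 9); '>=' is relational (level 7)
Higher level binds tighter
'-' has higher precedence than '>='


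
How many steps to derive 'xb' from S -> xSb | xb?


Derivation: S => xb
Steps: 1


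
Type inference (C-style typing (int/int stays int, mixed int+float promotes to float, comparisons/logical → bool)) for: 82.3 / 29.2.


Operand types: float / float
Rule: mixed int/float promotes to float; int/int stays int
Result type: float


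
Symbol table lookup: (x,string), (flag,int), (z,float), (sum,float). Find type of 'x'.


Lookup 'x' → type string


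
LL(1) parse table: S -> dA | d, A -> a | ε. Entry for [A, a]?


For [A, a]: 'a' ∈ FIRST(a)
Entry: A -> a


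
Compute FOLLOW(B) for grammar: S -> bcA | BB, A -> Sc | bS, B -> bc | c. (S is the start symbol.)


$ ∈ FOLLOW(S). For each A -> αBβ: add FIRST(β)\{ε} to FOLLOW(B); if β nullable, add FOLLOW(A).
FOLLOW(B) = {$, b, c}


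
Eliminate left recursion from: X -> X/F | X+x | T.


Left-recursive alternatives: X/F, X+x; non-recursive: T
Introduce X': X -> TX', X' -> /FX' | +xX' | ε


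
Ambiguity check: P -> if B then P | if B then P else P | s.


dangling else: 'if B then if B then s else s' parses two ways
Ambiguous


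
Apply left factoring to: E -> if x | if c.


Common prefix: 'if'
Factored: E -> if E', E' -> x | c


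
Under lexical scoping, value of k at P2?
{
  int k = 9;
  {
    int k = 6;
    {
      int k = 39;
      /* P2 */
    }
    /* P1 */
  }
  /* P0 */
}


k declared in the same block as P2
k = 39


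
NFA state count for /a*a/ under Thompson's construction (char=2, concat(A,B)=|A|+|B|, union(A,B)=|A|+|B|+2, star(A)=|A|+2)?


Syntax tree has 2 char leaf(s), 0 union(s), 1 star(s)
chars contribute 2×2 = 4; each union adds +2; each star adds +2
Total: 4 + 0 + 2 = 6 states


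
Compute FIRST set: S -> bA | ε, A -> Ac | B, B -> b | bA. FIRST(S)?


Per alternative of S: FIRST(bA) = {b}; FIRST(ε) = {ε}
FIRST(S) = {b, ε}


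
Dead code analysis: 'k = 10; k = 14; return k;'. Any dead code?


first assignment to k is overwritten before any read
Dead: 'k = 10'


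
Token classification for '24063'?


Pattern: digits only
Type: INTEGER_LITERAL


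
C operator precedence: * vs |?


'*' is multiplicative (level 10); '|' is bitwise OR (level 3)
Higher level binds tighter
'*' has higher precedence than '|'


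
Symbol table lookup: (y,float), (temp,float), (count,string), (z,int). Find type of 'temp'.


Lookup 'temp' → type float


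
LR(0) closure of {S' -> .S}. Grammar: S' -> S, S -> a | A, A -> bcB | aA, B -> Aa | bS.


Start: S' -> .S
For each item with dot before a nonterminal B, add B -> .γ for every B-production
Closure: [S' -> .S, S -> .a, S -> .A, A -> .bcB, A -> .aA]


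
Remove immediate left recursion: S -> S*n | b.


Left-recursive alternatives: S*n; non-recursive: b
Introduce S': S -> bS', S' -> *nS' | ε


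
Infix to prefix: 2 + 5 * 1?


'*' binds tighter: tree is (+ 2 (* 5 1))
Prefix: + 2 * 5 1


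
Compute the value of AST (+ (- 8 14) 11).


Evaluate inner: (- 8 14) = -6
Evaluate root: (+ -6 11) = 5
Result: 5


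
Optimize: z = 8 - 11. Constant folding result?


8 - 11 = -3 at compile time
Optimized: z = -3


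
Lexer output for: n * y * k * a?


Scan left to right, longest-match per lexeme
Tokens: ID(n), OP(*), ID(y), OP(*), ID(k), OP(*), ID(a)


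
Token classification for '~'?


Pattern: operator symbol
Type: OPERATOR


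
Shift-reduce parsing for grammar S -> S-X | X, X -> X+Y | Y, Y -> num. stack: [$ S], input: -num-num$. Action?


shift '-' to continue S -> S-X
Action: shift


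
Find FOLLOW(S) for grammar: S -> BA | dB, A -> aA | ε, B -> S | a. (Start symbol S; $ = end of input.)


$ ∈ FOLLOW(S). For each A -> αBβ: add FIRST(β)\{ε} to FOLLOW(B); if β nullable, add FOLLOW(A).
FOLLOW(S) = {$, a}


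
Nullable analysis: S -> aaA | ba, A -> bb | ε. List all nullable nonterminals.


A nonterminal is nullable iff some alternative derives ε (directly, or every symbol in it is nullable)
Nullable: {A}
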